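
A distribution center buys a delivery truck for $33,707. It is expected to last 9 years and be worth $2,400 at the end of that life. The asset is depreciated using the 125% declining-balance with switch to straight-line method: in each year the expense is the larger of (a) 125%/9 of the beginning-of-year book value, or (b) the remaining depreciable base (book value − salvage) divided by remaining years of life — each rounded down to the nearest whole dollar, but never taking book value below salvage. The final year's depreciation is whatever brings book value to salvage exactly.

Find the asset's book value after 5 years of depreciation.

$15,150

Depreciable base = $33,707 − $2,400 = $31,307.
Year 1: DB = ⌊$33,707 × 125%/9⌋ = $4,681; SL = ⌊$31,307/9⌋ = $3,478 → take DB $4,681. Book value $29,026.
Year 2: DB = ⌊$29,026 × 125%/9⌋ = $4,031; SL = ⌊$26,626/8⌋ = $3,328 → take DB $4,031. Book value $24,995.
Year 3: DB = ⌊$24,995 × 125%/9⌋ = $3,471; SL = ⌊$22,595/7⌋ = $3,227 → take DB $3,471. Book value $21,524.
Year 4: DB = ⌊$21,524 × 125%/9⌋ = $2,989; SL = ⌊$19,124/6⌋ = $3,187 → take SL $3,187. Book value $18,337.
Year 5: DB = ⌊$18,337 × 125%/9⌋ = $2,546; SL = ⌊$15,937/5⌋ = $3,187 → take SL $3,187. Book value $15,150.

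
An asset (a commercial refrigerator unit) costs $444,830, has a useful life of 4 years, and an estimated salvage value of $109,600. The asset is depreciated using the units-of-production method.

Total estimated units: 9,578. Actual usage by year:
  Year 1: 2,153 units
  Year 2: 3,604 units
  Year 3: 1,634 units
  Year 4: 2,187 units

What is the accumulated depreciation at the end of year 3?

Depreciable base = $444,830 − $109,600 = $335,230.
Rate = $335,230 / 9,578 units = $35 per unit.
Year 1: 2,153 × $35 = $75,355. Book value $369,475.
Year 2: 3,604 × $35 = $126,140. Book value $243,335.
Year 3: 1,634 × $35 = $57,190. Book value $186,145.
Accumulated through year 3 = $444,830 − $186,145 = $258,685.

$258,685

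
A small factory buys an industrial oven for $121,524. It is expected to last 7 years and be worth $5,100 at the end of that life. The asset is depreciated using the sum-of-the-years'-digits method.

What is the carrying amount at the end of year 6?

Depreciable base = $121,524 − $5,100 = $116,424.
Sum of the years' digits = 7+6+5+4+3+2+1 = 28.
Year 1: $116,424 × 7/28 = $29,106. Book value $92,418.
Year 2: $116,424 × 6/28 = $24,948. Book value $67,470.
Year 3: $116,424 × 5/28 = $20,790. Book value $46,680.
Year 4: $116,424 × 4/28 = $16,632. Book value $30,048.
Year 5: $116,424 × 3/28 = $12,474. Book value $17,574.
Year 6: $116,424 × 2/28 = $8,316. Book value $9,258.

$9,258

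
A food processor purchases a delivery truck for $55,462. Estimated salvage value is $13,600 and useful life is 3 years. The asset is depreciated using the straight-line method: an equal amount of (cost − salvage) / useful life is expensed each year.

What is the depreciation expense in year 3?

Depreciable base = $55,462 − $13,600 = $41,862.
Annual expense = $41,862 / 3 = $13,954.

$13,954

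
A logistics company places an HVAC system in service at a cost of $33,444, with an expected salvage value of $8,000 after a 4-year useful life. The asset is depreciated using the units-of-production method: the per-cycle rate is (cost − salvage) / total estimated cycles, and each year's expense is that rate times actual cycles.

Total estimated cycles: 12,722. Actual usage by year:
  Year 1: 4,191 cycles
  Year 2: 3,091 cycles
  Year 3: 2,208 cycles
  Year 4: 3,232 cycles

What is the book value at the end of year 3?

Depreciable base = $33,444 − $8,000 = $25,444.
Rate = $25,444 / 12,722 cycles = $2 per cycle.
Year 1: 4,191 × $2 = $8,382. Book value $25,062.
Year 2: 3,091 × $2 = $6,182. Book value $18,880.
Year 3: 2,208 × $2 = $4,416. Book value $14,464.

$14,464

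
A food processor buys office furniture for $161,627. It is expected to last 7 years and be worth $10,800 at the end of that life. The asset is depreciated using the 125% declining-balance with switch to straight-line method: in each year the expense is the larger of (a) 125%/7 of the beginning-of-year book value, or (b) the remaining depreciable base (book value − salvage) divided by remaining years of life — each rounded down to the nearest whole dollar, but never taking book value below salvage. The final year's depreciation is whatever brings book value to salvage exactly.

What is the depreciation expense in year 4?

$19,651

Depreciable base = $161,627 − $10,800 = $150,827.
Year 1: DB = ⌊$161,627 × 125%/7⌋ = $28,861; SL = ⌊$150,827/7⌋ = $21,546 → take DB $28,861. Book value $132,766.
Year 2: DB = ⌊$132,766 × 125%/7⌋ = $23,708; SL = ⌊$121,966/6⌋ = $20,327 → take DB $23,708. Book value $109,058.
Year 3: DB = ⌊$109,058 × 125%/7⌋ = $19,474; SL = ⌊$98,258/5⌋ = $19,651 → take SL $19,651. Book value $89,407.
Year 4: DB = ⌊$89,407 × 125%/7⌋ = $15,965; SL = ⌊$78,607/4⌋ = $19,651 → take SL $19,651. Book value $69,756.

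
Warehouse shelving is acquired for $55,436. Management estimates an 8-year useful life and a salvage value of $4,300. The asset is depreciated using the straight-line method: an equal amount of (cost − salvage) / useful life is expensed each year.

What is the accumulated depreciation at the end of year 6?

$38,352

Depreciable base = $55,436 − $4,300 = $51,136.
Annual expense = $51,136 / 8 = $6,392.
End of year 1: book value $49,044.
End of year 2: book value $42,652.
End of year 3: book value $36,260.
End of year 4: book value $29,868.
End of year 5: book value $23,476.
End of year 6: book value $17,084.
Accumulated through year 6 = $55,436 − $17,084 = $38,352.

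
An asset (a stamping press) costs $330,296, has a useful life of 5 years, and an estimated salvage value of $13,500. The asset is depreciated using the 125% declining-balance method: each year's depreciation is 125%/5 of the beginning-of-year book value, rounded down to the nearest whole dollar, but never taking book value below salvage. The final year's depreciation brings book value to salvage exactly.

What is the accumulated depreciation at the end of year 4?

Depreciable base = $330,296 − $13,500 = $316,796.
Year 1: ⌊$330,296 × 125%/5⌋ = $82,574. Book value $247,722.
Year 2: ⌊$247,722 × 125%/5⌋ = $61,930. Book value $185,792.
Year 3: ⌊$185,792 × 125%/5⌋ = $46,448. Book value $139,344.
Year 4: ⌊$139,344 × 125%/5⌋ = $34,836. Book value $104,508.
Accumulated through year 4 = $330,296 − $104,508 = $225,788.

$225,788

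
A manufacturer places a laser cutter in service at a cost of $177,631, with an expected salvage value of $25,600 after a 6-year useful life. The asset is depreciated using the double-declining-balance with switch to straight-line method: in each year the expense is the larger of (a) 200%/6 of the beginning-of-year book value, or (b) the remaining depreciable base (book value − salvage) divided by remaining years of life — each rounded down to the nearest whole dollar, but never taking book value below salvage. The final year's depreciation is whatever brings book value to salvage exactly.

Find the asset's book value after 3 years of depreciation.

Depreciable base = $177,631 − $25,600 = $152,031.
Year 1: DB = ⌊$177,631 × 200%/6⌋ = $59,210; SL = ⌊$152,031/6⌋ = $25,338 → take DB $59,210. Book value $118,421.
Year 2: DB = ⌊$118,421 × 200%/6⌋ = $39,473; SL = ⌊$92,821/5⌋ = $18,564 → take DB $39,473. Book value $78,948.
Year 3: DB = ⌊$78,948 × 200%/6⌋ = $26,316; SL = ⌊$53,348/4⌋ = $13,337 → take DB $26,316. Book value $52,632.

$52,632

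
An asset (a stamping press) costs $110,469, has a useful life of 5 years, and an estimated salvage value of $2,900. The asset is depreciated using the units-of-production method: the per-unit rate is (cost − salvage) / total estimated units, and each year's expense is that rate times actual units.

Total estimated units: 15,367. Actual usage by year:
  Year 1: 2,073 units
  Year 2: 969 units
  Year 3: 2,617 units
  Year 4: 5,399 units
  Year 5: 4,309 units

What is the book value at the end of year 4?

$33,063

Depreciable base = $110,469 − $2,900 = $107,569.
Rate = $107,569 / 15,367 units = $7 per unit.
Year 1: 2,073 × $7 = $14,511. Book value $95,958.
Year 2: 969 × $7 = $6,783. Book value $89,175.
Year 3: 2,617 × $7 = $18,319. Book value $70,856.
Year 4: 5,399 × $7 = $37,793. Book value $33,063.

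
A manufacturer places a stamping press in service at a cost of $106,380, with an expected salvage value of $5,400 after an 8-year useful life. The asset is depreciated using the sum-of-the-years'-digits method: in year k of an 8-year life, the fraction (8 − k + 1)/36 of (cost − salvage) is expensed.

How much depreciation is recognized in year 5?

$11,220

Depreciable base = $106,380 − $5,400 = $100,980.
Sum of the years' digits = 8+7+6+5+4+3+2+1 = 36.
Year 1: $100,980 × 8/36 = $22,440. Book value $83,940.
Year 2: $100,980 × 7/36 = $19,635. Book value $64,305.
Year 3: $100,980 × 6/36 = $16,830. Book value $47,475.
Year 4: $100,980 × 5/36 = $14,025. Book value $33,450.
Year 5: $100,980 × 4/36 = $11,220. Book value $22,230.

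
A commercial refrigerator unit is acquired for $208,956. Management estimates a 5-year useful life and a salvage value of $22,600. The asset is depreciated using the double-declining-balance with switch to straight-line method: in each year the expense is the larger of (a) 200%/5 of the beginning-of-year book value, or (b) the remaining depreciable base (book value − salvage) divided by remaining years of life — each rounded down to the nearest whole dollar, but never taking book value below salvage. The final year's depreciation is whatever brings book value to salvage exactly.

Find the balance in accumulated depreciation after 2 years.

$133,731

Depreciable base = $208,956 − $22,600 = $186,356.
Year 1: DB = ⌊$208,956 × 200%/5⌋ = $83,582; SL = ⌊$186,356/5⌋ = $37,271 → take DB $83,582. Book value $125,374.
Year 2: DB = ⌊$125,374 × 200%/5⌋ = $50,149; SL = ⌊$102,774/4⌋ = $25,693 → take DB $50,149. Book value $75,225.
Accumulated through year 2 = $208,956 − $75,225 = $133,731.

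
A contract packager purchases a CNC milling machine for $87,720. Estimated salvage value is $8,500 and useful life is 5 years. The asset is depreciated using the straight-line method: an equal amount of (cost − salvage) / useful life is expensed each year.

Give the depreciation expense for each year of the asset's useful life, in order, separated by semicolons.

Depreciable base = $87,720 − $8,500 = $79,220.
Annual expense = $79,220 / 5 = $15,844.
End of year 1: book value $71,876.
End of year 2: book value $56,032.
End of year 3: book value $40,188.
End of year 4: book value $24,344.
End of year 5: book value $8,500.

$15,844; $15,844; $15,844; $15,844; $15,844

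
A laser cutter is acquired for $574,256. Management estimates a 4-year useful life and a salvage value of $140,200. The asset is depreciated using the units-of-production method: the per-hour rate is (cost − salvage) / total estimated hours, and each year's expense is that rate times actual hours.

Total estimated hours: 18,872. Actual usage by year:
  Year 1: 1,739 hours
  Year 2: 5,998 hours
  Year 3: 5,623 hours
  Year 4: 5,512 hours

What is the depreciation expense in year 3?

$129,329

Depreciable base = $574,256 − $140,200 = $434,056.
Rate = $434,056 / 18,872 hours = $23 per hour.
Year 1: 1,739 × $23 = $39,997. Book value $534,259.
Year 2: 5,998 × $23 = $137,954. Book value $396,305.
Year 3: 5,623 × $23 = $129,329. Book value $266,976.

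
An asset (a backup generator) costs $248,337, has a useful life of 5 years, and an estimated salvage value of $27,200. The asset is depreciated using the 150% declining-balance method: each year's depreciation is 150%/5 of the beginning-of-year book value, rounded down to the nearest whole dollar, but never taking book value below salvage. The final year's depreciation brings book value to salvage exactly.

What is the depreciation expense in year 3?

Depreciable base = $248,337 − $27,200 = $221,137.
Year 1: ⌊$248,337 × 150%/5⌋ = $74,501. Book value $173,836.
Year 2: ⌊$173,836 × 150%/5⌋ = $52,150. Book value $121,686.
Year 3: ⌊$121,686 × 150%/5⌋ = $36,505. Book value $85,181.

$36,505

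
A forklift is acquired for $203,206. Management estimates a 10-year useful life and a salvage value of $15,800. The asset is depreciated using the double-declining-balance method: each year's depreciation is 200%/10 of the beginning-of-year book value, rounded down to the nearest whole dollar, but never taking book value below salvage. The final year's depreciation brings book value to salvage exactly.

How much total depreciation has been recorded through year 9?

Depreciable base = $203,206 − $15,800 = $187,406.
Year 1: ⌊$203,206 × 200%/10⌋ = $40,641. Book value $162,565.
Year 2: ⌊$162,565 × 200%/10⌋ = $32,513. Book value $130,052.
Year 3: ⌊$130,052 × 200%/10⌋ = $26,010. Book value $104,042.
Year 4: ⌊$104,042 × 200%/10⌋ = $20,808. Book value $83,234.
Year 5: ⌊$83,234 × 200%/10⌋ = $16,646. Book value $66,588.
Year 6: ⌊$66,588 × 200%/10⌋ = $13,317. Book value $53,271.
Year 7: ⌊$53,271 × 200%/10⌋ = $10,654. Book value $42,617.
Year 8: ⌊$42,617 × 200%/10⌋ = $8,523. Book value $34,094.
Year 9: ⌊$34,094 × 200%/10⌋ = $6,818. Book value $27,276.
Accumulated through year 9 = $203,206 − $27,276 = $175,930.

$175,930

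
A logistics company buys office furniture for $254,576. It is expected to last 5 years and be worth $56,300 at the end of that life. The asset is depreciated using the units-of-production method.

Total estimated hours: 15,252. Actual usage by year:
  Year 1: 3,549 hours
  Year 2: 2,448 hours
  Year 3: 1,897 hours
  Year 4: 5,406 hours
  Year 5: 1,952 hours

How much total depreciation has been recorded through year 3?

Depreciable base = $254,576 − $56,300 = $198,276.
Rate = $198,276 / 15,252 hours = $13 per hour.
Year 1: 3,549 × $13 = $46,137. Book value $208,439.
Year 2: 2,448 × $13 = $31,824. Book value $176,615.
Year 3: 1,897 × $13 = $24,661. Book value $151,954.
Accumulated through year 3 = $254,576 − $151,954 = $102,622.

$102,622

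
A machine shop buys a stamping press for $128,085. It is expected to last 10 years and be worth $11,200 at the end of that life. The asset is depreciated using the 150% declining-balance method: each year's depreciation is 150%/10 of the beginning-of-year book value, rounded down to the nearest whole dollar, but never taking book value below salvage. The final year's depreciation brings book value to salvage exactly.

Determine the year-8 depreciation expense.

$6,159

Depreciable base = $128,085 − $11,200 = $116,885.
Year 1: ⌊$128,085 × 150%/10⌋ = $19,212. Book value $108,873.
Year 2: ⌊$108,873 × 150%/10⌋ = $16,330. Book value $92,543.
Year 3: ⌊$92,543 × 150%/10⌋ = $13,881. Book value $78,662.
Year 4: ⌊$78,662 × 150%/10⌋ = $11,799. Book value $66,863.
Year 5: ⌊$66,863 × 150%/10⌋ = $10,029. Book value $56,834.
Year 6: ⌊$56,834 × 150%/10⌋ = $8,525. Book value $48,309.
Year 7: ⌊$48,309 × 150%/10⌋ = $7,246. Book value $41,063.
Year 8: ⌊$41,063 × 150%/10⌋ = $6,159. Book value $34,904.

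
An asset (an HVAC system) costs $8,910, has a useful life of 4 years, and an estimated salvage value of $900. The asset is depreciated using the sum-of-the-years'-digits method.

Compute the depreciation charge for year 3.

Depreciable base = $8,910 − $900 = $8,010.
Sum of the years' digits = 4+3+2+1 = 10.
Year 1: $8,010 × 4/10 = $3,204. Book value $5,706.
Year 2: $8,010 × 3/10 = $2,403. Book value $3,303.
Year 3: $8,010 × 2/10 = $1,602. Book value $1,701.

$1,602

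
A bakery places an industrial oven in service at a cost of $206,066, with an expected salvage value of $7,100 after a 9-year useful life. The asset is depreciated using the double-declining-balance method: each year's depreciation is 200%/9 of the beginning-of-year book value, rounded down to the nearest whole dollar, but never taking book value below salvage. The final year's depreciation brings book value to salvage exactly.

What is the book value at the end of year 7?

$35,482

Depreciable base = $206,066 − $7,100 = $198,966.
Year 1: ⌊$206,066 × 200%/9⌋ = $45,792. Book value $160,274.
Year 2: ⌊$160,274 × 200%/9⌋ = $35,616. Book value $124,658.
Year 3: ⌊$124,658 × 200%/9⌋ = $27,701. Book value $96,957.
Year 4: ⌊$96,957 × 200%/9⌋ = $21,546. Book value $75,411.
Year 5: ⌊$75,411 × 200%/9⌋ = $16,758. Book value $58,653.
Year 6: ⌊$58,653 × 200%/9⌋ = $13,034. Book value $45,619.
Year 7: ⌊$45,619 × 200%/9⌋ = $10,137. Book value $35,482.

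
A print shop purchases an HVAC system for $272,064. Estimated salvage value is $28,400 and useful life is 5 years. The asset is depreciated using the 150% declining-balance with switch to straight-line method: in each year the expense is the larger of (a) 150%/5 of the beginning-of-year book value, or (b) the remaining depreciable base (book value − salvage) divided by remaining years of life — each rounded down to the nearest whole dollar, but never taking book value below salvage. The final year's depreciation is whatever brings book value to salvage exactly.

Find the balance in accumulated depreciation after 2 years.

Depreciable base = $272,064 − $28,400 = $243,664.
Year 1: DB = ⌊$272,064 × 150%/5⌋ = $81,619; SL = ⌊$243,664/5⌋ = $48,732 → take DB $81,619. Book value $190,445.
Year 2: DB = ⌊$190,445 × 150%/5⌋ = $57,133; SL = ⌊$162,045/4⌋ = $40,511 → take DB $57,133. Book value $133,312.
Accumulated through year 2 = $272,064 − $133,312 = $138,752.

$138,752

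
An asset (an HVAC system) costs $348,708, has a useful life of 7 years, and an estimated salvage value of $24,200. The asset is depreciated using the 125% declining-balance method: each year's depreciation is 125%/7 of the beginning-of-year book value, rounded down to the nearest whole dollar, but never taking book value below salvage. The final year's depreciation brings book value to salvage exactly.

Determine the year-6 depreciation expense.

$23,287

Depreciable base = $348,708 − $24,200 = $324,508.
Year 1: ⌊$348,708 × 125%/7⌋ = $62,269. Book value $286,439.
Year 2: ⌊$286,439 × 125%/7⌋ = $51,149. Book value $235,290.
Year 3: ⌊$235,290 × 125%/7⌋ = $42,016. Book value $193,274.
Year 4: ⌊$193,274 × 125%/7⌋ = $34,513. Book value $158,761.
Year 5: ⌊$158,761 × 125%/7⌋ = $28,350. Book value $130,411.
Year 6: ⌊$130,411 × 125%/7⌋ = $23,287. Book value $107,124.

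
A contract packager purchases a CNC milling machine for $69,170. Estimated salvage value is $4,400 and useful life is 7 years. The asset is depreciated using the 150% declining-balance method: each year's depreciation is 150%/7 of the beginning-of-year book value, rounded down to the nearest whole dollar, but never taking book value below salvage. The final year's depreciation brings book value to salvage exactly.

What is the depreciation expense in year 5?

Depreciable base = $69,170 − $4,400 = $64,770.
Year 1: ⌊$69,170 × 150%/7⌋ = $14,822. Book value $54,348.
Year 2: ⌊$54,348 × 150%/7⌋ = $11,646. Book value $42,702.
Year 3: ⌊$42,702 × 150%/7⌋ = $9,150. Book value $33,552.
Year 4: ⌊$33,552 × 150%/7⌋ = $7,189. Book value $26,363.
Year 5: ⌊$26,363 × 150%/7⌋ = $5,649. Book value $20,714.

$5,649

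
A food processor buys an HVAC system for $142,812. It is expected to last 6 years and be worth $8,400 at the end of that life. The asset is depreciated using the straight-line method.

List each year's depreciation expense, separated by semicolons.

Depreciable base = $142,812 − $8,400 = $134,412.
Annual expense = $134,412 / 6 = $22,402.
End of year 1: book value $120,410.
End of year 2: book value $98,008.
End of year 3: book value $75,606.
End of year 4: book value $53,204.
End of year 5: book value $30,802.
End of year 6: book value $8,400.

$22,402; $22,402; $22,402; $22,402; $22,402; $22,402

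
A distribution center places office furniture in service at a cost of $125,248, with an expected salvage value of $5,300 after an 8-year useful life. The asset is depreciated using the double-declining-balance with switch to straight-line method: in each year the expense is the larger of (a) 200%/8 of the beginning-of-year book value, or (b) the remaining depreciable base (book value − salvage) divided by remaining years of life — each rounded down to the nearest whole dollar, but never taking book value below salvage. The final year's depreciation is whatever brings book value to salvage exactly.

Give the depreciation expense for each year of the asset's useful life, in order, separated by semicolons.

Depreciable base = $125,248 − $5,300 = $119,948.
Year 1: DB = ⌊$125,248 × 200%/8⌋ = $31,312; SL = ⌊$119,948/8⌋ = $14,993 → take DB $31,312. Book value $93,936.
Year 2: DB = ⌊$93,936 × 200%/8⌋ = $23,484; SL = ⌊$88,636/7⌋ = $12,662 → take DB $23,484. Book value $70,452.
Year 3: DB = ⌊$70,452 × 200%/8⌋ = $17,613; SL = ⌊$65,152/6⌋ = $10,858 → take DB $17,613. Book value $52,839.
Year 4: DB = ⌊$52,839 × 200%/8⌋ = $13,209; SL = ⌊$47,539/5⌋ = $9,507 → take DB $13,209. Book value $39,630.
Year 5: DB = ⌊$39,630 × 200%/8⌋ = $9,907; SL = ⌊$34,330/4⌋ = $8,582 → take DB $9,907. Book value $29,723.
Year 6: DB = ⌊$29,723 × 200%/8⌋ = $7,430; SL = ⌊$24,423/3⌋ = $8,141 → take SL $8,141. Book value $21,582.
Year 7: DB = ⌊$21,582 × 200%/8⌋ = $5,395; SL = ⌊$16,282/2⌋ = $8,141 → take SL $8,141. Book value $13,441.
Year 8 (final): $13,441 − $5,300 = $8,141. Book value $5,300.

$31,312; $23,484; $17,613; $13,209; $9,907; $8,141; $8,141; $8,141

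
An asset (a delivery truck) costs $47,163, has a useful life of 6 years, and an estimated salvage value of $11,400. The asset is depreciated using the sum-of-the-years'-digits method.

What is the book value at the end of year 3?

Depreciable base = $47,163 − $11,400 = $35,763.
Sum of the years' digits = 6+5+4+3+2+1 = 21.
Year 1: $35,763 × 6/21 = $10,218. Book value $36,945.
Year 2: $35,763 × 5/21 = $8,515. Book value $28,430.
Year 3: $35,763 × 4/21 = $6,812. Book value $21,618.

$21,618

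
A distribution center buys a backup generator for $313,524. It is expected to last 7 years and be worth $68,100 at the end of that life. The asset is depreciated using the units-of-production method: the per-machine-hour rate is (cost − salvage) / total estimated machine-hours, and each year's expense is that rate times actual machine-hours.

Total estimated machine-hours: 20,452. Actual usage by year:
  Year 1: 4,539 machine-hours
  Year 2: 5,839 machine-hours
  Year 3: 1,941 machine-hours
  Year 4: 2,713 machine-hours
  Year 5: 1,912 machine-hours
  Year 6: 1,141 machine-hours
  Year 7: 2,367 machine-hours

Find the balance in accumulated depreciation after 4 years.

$180,384

Depreciable base = $313,524 − $68,100 = $245,424.
Rate = $245,424 / 20,452 machine-hours = $12 per machine-hour.
Year 1: 4,539 × $12 = $54,468. Book value $259,056.
Year 2: 5,839 × $12 = $70,068. Book value $188,988.
Year 3: 1,941 × $12 = $23,292. Book value $165,696.
Year 4: 2,713 × $12 = $32,556. Book value $133,140.
Accumulated through year 4 = $313,524 − $133,140 = $180,384.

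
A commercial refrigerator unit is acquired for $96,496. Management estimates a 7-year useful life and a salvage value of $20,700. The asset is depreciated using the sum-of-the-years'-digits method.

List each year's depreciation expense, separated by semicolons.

$18,949; $16,242; $13,535; $10,828; $8,121; $5,414; $2,707

Depreciable base = $96,496 − $20,700 = $75,796.
Sum of the years' digits = 7+6+5+4+3+2+1 = 28.
Year 1: $75,796 × 7/28 = $18,949. Book value $77,547.
Year 2: $75,796 × 6/28 = $16,242. Book value $61,305.
Year 3: $75,796 × 5/28 = $13,535. Book value $47,770.
Year 4: $75,796 × 4/28 = $10,828. Book value $36,942.
Year 5: $75,796 × 3/28 = $8,121. Book value $28,821.
Year 6: $75,796 × 2/28 = $5,414. Book value $23,407.
Year 7: $75,796 × 1/28 = $2,707. Book value $20,700.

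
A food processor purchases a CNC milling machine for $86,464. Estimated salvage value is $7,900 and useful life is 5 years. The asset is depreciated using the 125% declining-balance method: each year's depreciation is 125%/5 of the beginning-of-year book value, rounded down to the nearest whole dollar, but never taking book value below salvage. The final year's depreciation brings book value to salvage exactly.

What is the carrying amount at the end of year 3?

Depreciable base = $86,464 − $7,900 = $78,564.
Year 1: ⌊$86,464 × 125%/5⌋ = $21,616. Book value $64,848.
Year 2: ⌊$64,848 × 125%/5⌋ = $16,212. Book value $48,636.
Year 3: ⌊$48,636 × 125%/5⌋ = $12,159. Book value $36,477.

$36,477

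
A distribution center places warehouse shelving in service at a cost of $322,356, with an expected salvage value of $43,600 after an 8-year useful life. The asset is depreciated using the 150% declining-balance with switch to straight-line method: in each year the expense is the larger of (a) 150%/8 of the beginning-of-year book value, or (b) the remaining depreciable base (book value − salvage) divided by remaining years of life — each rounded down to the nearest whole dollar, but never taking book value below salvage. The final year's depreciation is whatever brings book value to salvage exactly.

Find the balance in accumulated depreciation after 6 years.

Depreciable base = $322,356 − $43,600 = $278,756.
Year 1: DB = ⌊$322,356 × 150%/8⌋ = $60,441; SL = ⌊$278,756/8⌋ = $34,844 → take DB $60,441. Book value $261,915.
Year 2: DB = ⌊$261,915 × 150%/8⌋ = $49,109; SL = ⌊$218,315/7⌋ = $31,187 → take DB $49,109. Book value $212,806.
Year 3: DB = ⌊$212,806 × 150%/8⌋ = $39,901; SL = ⌊$169,206/6⌋ = $28,201 → take DB $39,901. Book value $172,905.
Year 4: DB = ⌊$172,905 × 150%/8⌋ = $32,419; SL = ⌊$129,305/5⌋ = $25,861 → take DB $32,419. Book value $140,486.
Year 5: DB = ⌊$140,486 × 150%/8⌋ = $26,341; SL = ⌊$96,886/4⌋ = $24,221 → take DB $26,341. Book value $114,145.
Year 6: DB = ⌊$114,145 × 150%/8⌋ = $21,402; SL = ⌊$70,545/3⌋ = $23,515 → take SL $23,515. Book value $90,630.
Accumulated through year 6 = $322,356 − $90,630 = $231,726.

$231,726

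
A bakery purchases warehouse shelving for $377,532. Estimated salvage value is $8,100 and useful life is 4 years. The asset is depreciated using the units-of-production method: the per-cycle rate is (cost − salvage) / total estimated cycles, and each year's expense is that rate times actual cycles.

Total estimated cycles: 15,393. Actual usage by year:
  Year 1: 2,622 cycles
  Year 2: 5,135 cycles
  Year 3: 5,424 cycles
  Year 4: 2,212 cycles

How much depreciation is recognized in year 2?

Depreciable base = $377,532 − $8,100 = $369,432.
Rate = $369,432 / 15,393 cycles = $24 per cycle.
Year 1: 2,622 × $24 = $62,928. Book value $314,604.
Year 2: 5,135 × $24 = $123,240. Book value $191,364.

$123,240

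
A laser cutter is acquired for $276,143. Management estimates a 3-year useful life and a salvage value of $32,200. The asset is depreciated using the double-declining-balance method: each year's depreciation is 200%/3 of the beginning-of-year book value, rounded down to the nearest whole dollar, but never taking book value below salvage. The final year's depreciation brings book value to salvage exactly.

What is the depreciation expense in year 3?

Depreciable base = $276,143 − $32,200 = $243,943.
Year 1: ⌊$276,143 × 200%/3⌋ = $184,095. Book value $92,048.
Year 2: ⌊$92,048 × 200%/3⌋ = $61,365, capped at $59,848. Book value $32,200.
Year 3 (final): $32,200 − $32,200 = $0. Book value $32,200.

$0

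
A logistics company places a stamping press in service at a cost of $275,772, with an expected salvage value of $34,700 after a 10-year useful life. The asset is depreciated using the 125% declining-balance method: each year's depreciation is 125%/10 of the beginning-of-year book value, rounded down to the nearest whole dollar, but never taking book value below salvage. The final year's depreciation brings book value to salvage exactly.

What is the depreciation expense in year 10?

$48,215

Depreciable base = $275,772 − $34,700 = $241,072.
Year 1: ⌊$275,772 × 125%/10⌋ = $34,471. Book value $241,301.
Year 2: ⌊$241,301 × 125%/10⌋ = $30,162. Book value $211,139.
Year 3: ⌊$211,139 × 125%/10⌋ = $26,392. Book value $184,747.
Year 4: ⌊$184,747 × 125%/10⌋ = $23,093. Book value $161,654.
Year 5: ⌊$161,654 × 125%/10⌋ = $20,206. Book value $141,448.
Year 6: ⌊$141,448 × 125%/10⌋ = $17,681. Book value $123,767.
Year 7: ⌊$123,767 × 125%/10⌋ = $15,470. Book value $108,297.
Year 8: ⌊$108,297 × 125%/10⌋ = $13,537. Book value $94,760.
Year 9: ⌊$94,760 × 125%/10⌋ = $11,845. Book value $82,915.
Year 10 (final): $82,915 − $34,700 = $48,215. Book value $34,700.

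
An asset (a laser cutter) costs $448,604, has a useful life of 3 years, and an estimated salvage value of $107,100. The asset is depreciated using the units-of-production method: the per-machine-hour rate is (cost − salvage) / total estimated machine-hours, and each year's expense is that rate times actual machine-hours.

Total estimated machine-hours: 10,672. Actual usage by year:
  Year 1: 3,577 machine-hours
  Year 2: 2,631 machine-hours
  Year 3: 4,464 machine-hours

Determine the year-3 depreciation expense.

$142,848

Depreciable base = $448,604 − $107,100 = $341,504.
Rate = $341,504 / 10,672 machine-hours = $32 per machine-hour.
Year 1: 3,577 × $32 = $114,464. Book value $334,140.
Year 2: 2,631 × $32 = $84,192. Book value $249,948.
Year 3: 4,464 × $32 = $142,848. Book value $107,100.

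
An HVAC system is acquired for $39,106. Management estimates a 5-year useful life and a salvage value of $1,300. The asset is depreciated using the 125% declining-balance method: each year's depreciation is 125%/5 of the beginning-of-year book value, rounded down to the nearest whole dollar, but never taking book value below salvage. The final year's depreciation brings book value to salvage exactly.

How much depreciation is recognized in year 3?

$5,499

Depreciable base = $39,106 − $1,300 = $37,806.
Year 1: ⌊$39,106 × 125%/5⌋ = $9,776. Book value $29,330.
Year 2: ⌊$29,330 × 125%/5⌋ = $7,332. Book value $21,998.
Year 3: ⌊$21,998 × 125%/5⌋ = $5,499. Book value $16,499.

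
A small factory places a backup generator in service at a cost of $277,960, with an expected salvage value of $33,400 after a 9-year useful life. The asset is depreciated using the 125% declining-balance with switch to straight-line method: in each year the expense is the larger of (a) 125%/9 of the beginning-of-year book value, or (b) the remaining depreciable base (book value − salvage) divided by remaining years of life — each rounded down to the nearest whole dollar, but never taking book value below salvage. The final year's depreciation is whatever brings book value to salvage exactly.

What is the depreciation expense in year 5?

Depreciable base = $277,960 − $33,400 = $244,560.
Year 1: DB = ⌊$277,960 × 125%/9⌋ = $38,605; SL = ⌊$244,560/9⌋ = $27,173 → take DB $38,605. Book value $239,355.
Year 2: DB = ⌊$239,355 × 125%/9⌋ = $33,243; SL = ⌊$205,955/8⌋ = $25,744 → take DB $33,243. Book value $206,112.
Year 3: DB = ⌊$206,112 × 125%/9⌋ = $28,626; SL = ⌊$172,712/7⌋ = $24,673 → take DB $28,626. Book value $177,486.
Year 4: DB = ⌊$177,486 × 125%/9⌋ = $24,650; SL = ⌊$144,086/6⌋ = $24,014 → take DB $24,650. Book value $152,836.
Year 5: DB = ⌊$152,836 × 125%/9⌋ = $21,227; SL = ⌊$119,436/5⌋ = $23,887 → take SL $23,887. Book value $128,949.

$23,887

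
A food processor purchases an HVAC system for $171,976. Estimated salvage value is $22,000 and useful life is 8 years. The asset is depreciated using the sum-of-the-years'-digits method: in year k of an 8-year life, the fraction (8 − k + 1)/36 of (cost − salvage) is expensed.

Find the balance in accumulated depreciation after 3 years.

Depreciable base = $171,976 − $22,000 = $149,976.
Sum of the years' digits = 8+7+6+5+4+3+2+1 = 36.
Year 1: $149,976 × 8/36 = $33,328. Book value $138,648.
Year 2: $149,976 × 7/36 = $29,162. Book value $109,486.
Year 3: $149,976 × 6/36 = $24,996. Book value $84,490.
Accumulated through year 3 = $171,976 − $84,490 = $87,486.

$87,486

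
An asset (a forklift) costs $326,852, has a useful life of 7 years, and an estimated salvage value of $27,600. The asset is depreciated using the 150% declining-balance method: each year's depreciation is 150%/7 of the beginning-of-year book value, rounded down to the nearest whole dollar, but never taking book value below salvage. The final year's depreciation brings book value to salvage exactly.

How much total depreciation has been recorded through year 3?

$168,309

Depreciable base = $326,852 − $27,600 = $299,252.
Year 1: ⌊$326,852 × 150%/7⌋ = $70,039. Book value $256,813.
Year 2: ⌊$256,813 × 150%/7⌋ = $55,031. Book value $201,782.
Year 3: ⌊$201,782 × 150%/7⌋ = $43,239. Book value $158,543.
Accumulated through year 3 = $326,852 − $158,543 = $168,309.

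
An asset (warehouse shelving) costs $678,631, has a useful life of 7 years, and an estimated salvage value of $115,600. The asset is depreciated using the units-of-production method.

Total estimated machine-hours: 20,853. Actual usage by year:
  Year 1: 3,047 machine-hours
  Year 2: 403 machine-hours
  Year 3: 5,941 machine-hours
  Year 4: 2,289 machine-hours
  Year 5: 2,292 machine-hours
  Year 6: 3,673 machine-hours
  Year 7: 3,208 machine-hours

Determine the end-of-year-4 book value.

Depreciable base = $678,631 − $115,600 = $563,031.
Rate = $563,031 / 20,853 machine-hours = $27 per machine-hour.
Year 1: 3,047 × $27 = $82,269. Book value $596,362.
Year 2: 403 × $27 = $10,881. Book value $585,481.
Year 3: 5,941 × $27 = $160,407. Book value $425,074.
Year 4: 2,289 × $27 = $61,803. Book value $363,271.

$363,271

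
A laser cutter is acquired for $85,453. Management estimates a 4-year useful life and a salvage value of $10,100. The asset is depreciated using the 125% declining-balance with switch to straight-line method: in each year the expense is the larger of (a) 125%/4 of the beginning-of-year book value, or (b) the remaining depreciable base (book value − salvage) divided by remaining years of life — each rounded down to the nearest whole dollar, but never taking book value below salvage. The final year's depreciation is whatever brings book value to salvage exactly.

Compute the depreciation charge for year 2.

Depreciable base = $85,453 − $10,100 = $75,353.
Year 1: DB = ⌊$85,453 × 125%/4⌋ = $26,704; SL = ⌊$75,353/4⌋ = $18,838 → take DB $26,704. Book value $58,749.
Year 2: DB = ⌊$58,749 × 125%/4⌋ = $18,359; SL = ⌊$48,649/3⌋ = $16,216 → take DB $18,359. Book value $40,390.

$18,359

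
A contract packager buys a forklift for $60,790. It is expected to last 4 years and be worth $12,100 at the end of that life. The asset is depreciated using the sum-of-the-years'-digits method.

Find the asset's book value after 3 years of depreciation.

Depreciable base = $60,790 − $12,100 = $48,690.
Sum of the years' digits = 4+3+2+1 = 10.
Year 1: $48,690 × 4/10 = $19,476. Book value $41,314.
Year 2: $48,690 × 3/10 = $14,607. Book value $26,707.
Year 3: $48,690 × 2/10 = $9,738. Book value $16,969.

$16,969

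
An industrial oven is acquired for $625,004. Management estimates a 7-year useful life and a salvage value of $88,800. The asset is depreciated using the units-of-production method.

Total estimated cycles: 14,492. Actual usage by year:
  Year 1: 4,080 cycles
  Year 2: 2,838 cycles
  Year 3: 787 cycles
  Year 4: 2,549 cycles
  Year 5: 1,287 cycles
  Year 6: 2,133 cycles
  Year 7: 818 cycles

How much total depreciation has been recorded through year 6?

$505,938

Depreciable base = $625,004 − $88,800 = $536,204.
Rate = $536,204 / 14,492 cycles = $37 per cycle.
Year 1: 4,080 × $37 = $150,960. Book value $474,044.
Year 2: 2,838 × $37 = $105,006. Book value $369,038.
Year 3: 787 × $37 = $29,119. Book value $339,919.
Year 4: 2,549 × $37 = $94,313. Book value $245,606.
Year 5: 1,287 × $37 = $47,619. Book value $197,987.
Year 6: 2,133 × $37 = $78,921. Book value $119,066.
Accumulated through year 6 = $625,004 − $119,066 = $505,938.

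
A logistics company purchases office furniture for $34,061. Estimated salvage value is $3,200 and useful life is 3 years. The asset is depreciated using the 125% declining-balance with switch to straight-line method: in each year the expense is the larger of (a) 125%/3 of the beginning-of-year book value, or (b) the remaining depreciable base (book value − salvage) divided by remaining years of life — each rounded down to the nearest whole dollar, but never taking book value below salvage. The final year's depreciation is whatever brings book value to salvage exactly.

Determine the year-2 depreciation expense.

$8,334

Depreciable base = $34,061 − $3,200 = $30,861.
Year 1: DB = ⌊$34,061 × 125%/3⌋ = $14,192; SL = ⌊$30,861/3⌋ = $10,287 → take DB $14,192. Book value $19,869.
Year 2: DB = ⌊$19,869 × 125%/3⌋ = $8,278; SL = ⌊$16,669/2⌋ = $8,334 → take SL $8,334. Book value $11,535.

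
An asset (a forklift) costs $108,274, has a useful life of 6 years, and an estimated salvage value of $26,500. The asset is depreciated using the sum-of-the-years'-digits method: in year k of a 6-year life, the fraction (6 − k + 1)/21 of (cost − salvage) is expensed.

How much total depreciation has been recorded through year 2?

$42,834

Depreciable base = $108,274 − $26,500 = $81,774.
Sum of the years' digits = 6+5+4+3+2+1 = 21.
Year 1: $81,774 × 6/21 = $23,364. Book value $84,910.
Year 2: $81,774 × 5/21 = $19,470. Book value $65,440.
Accumulated through year 2 = $108,274 − $65,440 = $42,834.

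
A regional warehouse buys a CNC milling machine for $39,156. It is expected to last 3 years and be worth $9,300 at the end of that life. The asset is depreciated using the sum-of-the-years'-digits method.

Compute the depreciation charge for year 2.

$9,952

Depreciable base = $39,156 − $9,300 = $29,856.
Sum of the years' digits = 3+2+1 = 6.
Year 1: $29,856 × 3/6 = $14,928. Book value $24,228.
Year 2: $29,856 × 2/6 = $9,952. Book value $14,276.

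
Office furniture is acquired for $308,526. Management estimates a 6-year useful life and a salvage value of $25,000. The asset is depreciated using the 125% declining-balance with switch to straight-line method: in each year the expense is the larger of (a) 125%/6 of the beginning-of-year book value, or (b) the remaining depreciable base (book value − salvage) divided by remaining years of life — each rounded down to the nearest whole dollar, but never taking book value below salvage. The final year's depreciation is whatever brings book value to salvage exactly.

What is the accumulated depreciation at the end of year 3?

$157,252

Depreciable base = $308,526 − $25,000 = $283,526.
Year 1: DB = ⌊$308,526 × 125%/6⌋ = $64,276; SL = ⌊$283,526/6⌋ = $47,254 → take DB $64,276. Book value $244,250.
Year 2: DB = ⌊$244,250 × 125%/6⌋ = $50,885; SL = ⌊$219,250/5⌋ = $43,850 → take DB $50,885. Book value $193,365.
Year 3: DB = ⌊$193,365 × 125%/6⌋ = $40,284; SL = ⌊$168,365/4⌋ = $42,091 → take SL $42,091. Book value $151,274.
Accumulated through year 3 = $308,526 − $151,274 = $157,252.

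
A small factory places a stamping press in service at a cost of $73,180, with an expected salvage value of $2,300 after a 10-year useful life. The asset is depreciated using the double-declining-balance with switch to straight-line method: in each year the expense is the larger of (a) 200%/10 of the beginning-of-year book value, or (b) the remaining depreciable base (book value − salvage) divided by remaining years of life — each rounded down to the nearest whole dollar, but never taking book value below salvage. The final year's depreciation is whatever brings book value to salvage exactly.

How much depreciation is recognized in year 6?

$4,796

Depreciable base = $73,180 − $2,300 = $70,880.
Year 1: DB = ⌊$73,180 × 200%/10⌋ = $14,636; SL = ⌊$70,880/10⌋ = $7,088 → take DB $14,636. Book value $58,544.
Year 2: DB = ⌊$58,544 × 200%/10⌋ = $11,708; SL = ⌊$56,244/9⌋ = $6,249 → take DB $11,708. Book value $46,836.
Year 3: DB = ⌊$46,836 × 200%/10⌋ = $9,367; SL = ⌊$44,536/8⌋ = $5,567 → take DB $9,367. Book value $37,469.
Year 4: DB = ⌊$37,469 × 200%/10⌋ = $7,493; SL = ⌊$35,169/7⌋ = $5,024 → take DB $7,493. Book value $29,976.
Year 5: DB = ⌊$29,976 × 200%/10⌋ = $5,995; SL = ⌊$27,676/6⌋ = $4,612 → take DB $5,995. Book value $23,981.
Year 6: DB = ⌊$23,981 × 200%/10⌋ = $4,796; SL = ⌊$21,681/5⌋ = $4,336 → take DB $4,796. Book value $19,185.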